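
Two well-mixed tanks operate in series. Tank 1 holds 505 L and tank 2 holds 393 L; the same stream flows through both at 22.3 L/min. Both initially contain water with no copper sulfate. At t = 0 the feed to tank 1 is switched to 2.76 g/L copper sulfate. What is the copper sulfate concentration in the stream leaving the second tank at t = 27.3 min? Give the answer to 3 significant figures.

Each tank obeys Vᵢ dCᵢ/dt = Q(Cᵢ₋₁ − Cᵢ), so τᵢ = Vᵢ/Q.
τ₁ = 505/22.3 = 22.646 min; τ₂ = 393/22.3 = 17.623 min.
Tank 1: C₁ = C_in(1 − e^(−t/τ₁)). Tank 2 (τ₁ ≠ τ₂): C₂ = C_in[1 − (τ₁ e^(−t/τ₁) − τ₂ e^(−t/τ₂))/(τ₁ − τ₂)].
At t = 27.3: e^(−t/τ₁) = 0.29953, e^(−t/τ₂) = 0.21244.
C₂ = 2.76·[1 − (22.646·0.29953 − 17.623·0.21244)/(5.0224)] = 2.76·0.39486 = 1.0898 g/L.

1.09 g/L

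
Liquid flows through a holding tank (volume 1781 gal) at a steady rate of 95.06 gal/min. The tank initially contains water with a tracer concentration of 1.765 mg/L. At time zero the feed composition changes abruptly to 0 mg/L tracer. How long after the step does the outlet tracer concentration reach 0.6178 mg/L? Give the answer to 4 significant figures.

Species balance: V dC/dt = Q(C_in − C) ⇒ τ = V/Q = 18.7355 min.
C(t) = C_in + (C₀ − C_in) e^(−t/τ). Set C = 0.6178 and solve for t:
e^(−t/τ) = (C − C_in)/(C₀ − C_in) = (0.6178 − 0)/(1.765 − 0) = 0.350028
t = −τ ln(…) = 18.7355 × 1.04974 = 19.6675 min.

19.67 min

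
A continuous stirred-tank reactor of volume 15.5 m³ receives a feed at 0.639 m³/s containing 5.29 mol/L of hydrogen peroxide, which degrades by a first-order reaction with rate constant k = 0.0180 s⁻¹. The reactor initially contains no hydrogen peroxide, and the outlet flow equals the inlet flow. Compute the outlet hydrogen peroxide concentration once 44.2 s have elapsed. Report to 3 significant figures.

Accumulation = in − out − consumed: V dC/dt = Q C_in − Q C − k V C.
This is linear with rate a = Q/V + k = 0.059226 s⁻¹.
C_ss = Q C_in/(Q + kV) = 3.6823 mol/L; C(t) = C_ss + (C₀ − C_ss) e^(−a t).
C(44.2) = 3.6823 + (-3.6823)·e^(−0.059226·44.2) = 3.6823 + (-3.6823)·0.072965 = 3.4136 mol/L.

3.41 mol/L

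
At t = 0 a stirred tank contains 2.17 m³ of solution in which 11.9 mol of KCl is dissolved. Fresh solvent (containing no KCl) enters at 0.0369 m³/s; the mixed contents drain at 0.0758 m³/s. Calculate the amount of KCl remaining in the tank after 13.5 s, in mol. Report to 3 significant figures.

Total volume: dV/dt = Q_in − Q_out = -0.038900 m³/s, so V(t) = 2.17 − 0.038900 t and V(13.5) = 1.6448 m³.
No KCl enters, so dm/dt = −Q_out · (m/V).
Separate: dm/m = −Q_out dt/V(t) ⇒ ln(m/m₀) = −(Q_out/(Q_in−Q_out)) ln(V/V₀).
m = m₀ (V₀/V)^(Q_out/(Q_in−Q_out)) = 11.9 × (2.17/1.6448)^(-1.9486) = 6.9353 mol.

6.94 mol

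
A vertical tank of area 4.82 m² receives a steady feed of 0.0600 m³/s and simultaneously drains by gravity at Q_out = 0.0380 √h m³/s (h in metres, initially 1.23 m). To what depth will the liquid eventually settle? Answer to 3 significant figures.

2.49 m

Volume balance on the tank: A dh/dt = Q_in − 0.0380 √h. At steady state dh/dt = 0:
Q_in = 0.0380 √h_ss ⇒ √h_ss = 0.0600/0.0380 = 1.5789.
h_ss = 1.5789² = 2.4931 m. (Since h₀ = 1.23 m < h_ss, the level will rise toward this value.)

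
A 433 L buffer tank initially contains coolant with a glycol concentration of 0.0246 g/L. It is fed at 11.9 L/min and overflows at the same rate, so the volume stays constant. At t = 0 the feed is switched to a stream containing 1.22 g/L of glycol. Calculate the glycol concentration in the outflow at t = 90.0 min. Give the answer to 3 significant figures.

1.12 g/L

Unsteady species balance (constant V, well mixed): V dC/dt = Q(C_in − C).
Rewrite as dC/dt + C/τ = C_in/τ, τ = V/Q = 36.387 min.
Integrating: C(t) = C_in + (C₀ − C_in) e^(−t/τ).
C(90.0) = 1.22 + (0.0246 − 1.22)·e^(−90.0/36.387) = 1.22 + (-1.1954)·0.084294 = 1.1192 g/L.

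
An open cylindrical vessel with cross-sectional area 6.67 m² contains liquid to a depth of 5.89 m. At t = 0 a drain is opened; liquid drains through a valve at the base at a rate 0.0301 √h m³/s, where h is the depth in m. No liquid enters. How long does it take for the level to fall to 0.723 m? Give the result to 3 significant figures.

699 s

Volume balance on the tank: A dh/dt = −0.0301 √h.
∫ h^(−1/2) dh = −(0.0301/A) ∫ dt, giving 2√h = 2√h₀ − (0.0301/A) t.
t = 2A(√h₀ − √h)/0.0301 = 2·6.67·(√5.89 − √0.723)/0.0301
  = 13.340 × (2.4269 − 0.85029) / 0.0301 = 698.75 s.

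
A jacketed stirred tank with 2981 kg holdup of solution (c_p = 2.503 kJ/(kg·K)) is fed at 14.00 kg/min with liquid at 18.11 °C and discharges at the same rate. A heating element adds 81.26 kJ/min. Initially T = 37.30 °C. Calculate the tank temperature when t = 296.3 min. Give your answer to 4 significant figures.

24.62 °C

Unsteady energy balance on the tank contents: M c_p dT/dt = ṁ c_p (T_in − T) + 81.26.
Rearrange: dT/dt = (T_ss − T)/τ with τ = M/ṁ = 212.929 min and T_ss = T_in + Q̇/(ṁ c_p) = 20.4289 °C.
T approaches T_ss exponentially: T(t) = T_ss + (T₀ − T_ss) e^(−t/τ).
T(296.3) = 20.4289 + (16.8711)·e^(−296.3/212.929) = 20.4289 + (16.8711)·0.248690 = 24.6246 °C.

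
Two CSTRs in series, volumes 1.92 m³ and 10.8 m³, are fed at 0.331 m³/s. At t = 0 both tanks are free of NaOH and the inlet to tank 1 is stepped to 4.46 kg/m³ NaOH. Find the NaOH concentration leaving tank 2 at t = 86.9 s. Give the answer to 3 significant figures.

4.08 kg/m³

Time constants: τᵢ = Vᵢ/Q for each well-mixed tank.
τ₁ = 1.92/0.331 = 5.8006 s; τ₂ = 10.8/0.331 = 32.628 s.
Solving the cascade with C₁(0)=C₂(0)=0 gives C₂(t) = C_in[1 − (τ₁ e^(−t/τ₁) − τ₂ e^(−t/τ₂))/(τ₁ − τ₂)].
At t = 86.9: e^(−t/τ₁) = 3.1171e-07, e^(−t/τ₂) = 0.069716.
C₂ = 4.46·[1 − (5.8006·3.1171e-07 − 32.628·0.069716)/(-26.828)] = 4.46·0.91521 = 4.0818 kg/m³.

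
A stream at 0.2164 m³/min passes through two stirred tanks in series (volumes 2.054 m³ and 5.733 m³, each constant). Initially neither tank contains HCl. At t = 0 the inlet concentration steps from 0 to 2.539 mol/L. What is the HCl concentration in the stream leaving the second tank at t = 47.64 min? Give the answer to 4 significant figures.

Each tank obeys Vᵢ dCᵢ/dt = Q(Cᵢ₋₁ − Cᵢ), so τᵢ = Vᵢ/Q.
τ₁ = 2.054/0.2164 = 9.49168 min; τ₂ = 5.733/0.2164 = 26.4926 min.
Solving the cascade with C₁(0)=C₂(0)=0 gives C₂(t) = C_in[1 − (τ₁ e^(−t/τ₁) − τ₂ e^(−t/τ₂))/(τ₁ − τ₂)].
At t = 47.64: e^(−t/τ₁) = 0.00661027, e^(−t/τ₂) = 0.165590.
C₂ = 2.539·[1 − (9.49168·0.00661027 − 26.4926·0.165590)/(-17.0009)] = 2.539·0.745650 = 1.89321 mol/L.

1.893 mol/L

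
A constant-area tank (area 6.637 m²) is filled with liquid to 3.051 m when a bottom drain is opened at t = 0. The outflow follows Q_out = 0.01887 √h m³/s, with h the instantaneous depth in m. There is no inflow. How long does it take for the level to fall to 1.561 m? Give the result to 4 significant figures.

A dh/dt = −Q_out = −0.01887 √h.
This is separable: 2 d(√h)/dt = −0.01887/A, so √h = √h₀ − (0.01887/(2A)) t.
t = 2A(√h₀ − √h)/0.01887 = 2·6.637·(√3.051 − √1.561)/0.01887
  = 13.2740 × (1.74671 − 1.24940) / 0.01887 = 349.831 s.

349.8 s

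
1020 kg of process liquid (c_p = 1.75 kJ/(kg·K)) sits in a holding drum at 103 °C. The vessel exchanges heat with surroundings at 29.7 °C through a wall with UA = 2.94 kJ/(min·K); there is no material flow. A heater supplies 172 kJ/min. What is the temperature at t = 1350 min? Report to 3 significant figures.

89.8 °C

Unsteady energy balance on the tank contents: M c_p dT/dt = −UA(T − T_amb) + Q̇.
dT/dt = (T_ss − T)/τ with T_ss = T_amb + Q̇/UA = 29.7 + 172/2.94 = 88.203 °C, τ = M c_p/UA = 1020·1.75/2.94 = 607.14 min.
This is linear first-order; T(t) = T_ss + (T₀ − T_ss) e^(−t/τ).
T(1350) = 88.203 + (14.797)·0.10823 = 89.805 °C.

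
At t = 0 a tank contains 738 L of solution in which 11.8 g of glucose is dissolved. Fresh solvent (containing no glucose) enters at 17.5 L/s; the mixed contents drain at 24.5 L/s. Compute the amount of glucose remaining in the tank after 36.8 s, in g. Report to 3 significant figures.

2.63 g

Let m(t) be the amount of glucose. Volume: V(t) = V₀ + (Q_in − Q_out) t = 738 − 7.0000 t; V(36.8) = 480.40 L.
Species balance (pure solvent in): dm/dt = −Q_out · m/V(t).
dm/m = −Q_out dt/(V₀ − 7.0000 t); integrating gives ln(m/m₀) = −(Q_out/(Q_in−Q_out)) ln(V/V₀).
m = m₀ (V₀/V)^(Q_out/(Q_in−Q_out)) = 11.8 × (738/480.40)^(-3.5000) = 2.6260 g.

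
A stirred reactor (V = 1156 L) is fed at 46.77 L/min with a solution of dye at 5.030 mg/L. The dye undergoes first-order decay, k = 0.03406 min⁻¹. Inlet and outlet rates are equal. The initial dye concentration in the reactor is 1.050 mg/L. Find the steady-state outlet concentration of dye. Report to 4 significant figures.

2.731 mg/L

Accumulation = in − out − consumed: V dC/dt = Q C_in − Q C − k V C.
At steady state: 0 = Q C_in − (Q + kV) C_ss, so C_ss = Q C_in/(Q + kV).
C_ss = 46.77·5.030/(46.77 + 0.03406·1156) = 235.253/86.1434 = 2.73095 mg/L.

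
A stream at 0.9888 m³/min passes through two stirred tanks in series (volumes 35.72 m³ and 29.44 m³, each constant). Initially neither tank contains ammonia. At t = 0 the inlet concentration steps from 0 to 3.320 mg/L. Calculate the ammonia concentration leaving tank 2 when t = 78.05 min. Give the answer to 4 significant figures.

Species balance on tank i: dCᵢ/dt = (Cᵢ₋₁ − Cᵢ)/τᵢ with τᵢ = Vᵢ/Q.
τ₁ = 35.72/0.9888 = 36.1246 min; τ₂ = 29.44/0.9888 = 29.7735 min.
Tank 1: C₁ = C_in(1 − e^(−t/τ₁)). Tank 2 (τ₁ ≠ τ₂): C₂ = C_in[1 − (τ₁ e^(−t/τ₁) − τ₂ e^(−t/τ₂))/(τ₁ − τ₂)].
At t = 78.05: e^(−t/τ₁) = 0.115259, e^(−t/τ₂) = 0.0726965.
C₂ = 3.320·[1 − (36.1246·0.115259 − 29.7735·0.0726965)/(6.35113)] = 3.320·0.685215 = 2.27491 mg/L.

2.275 mg/L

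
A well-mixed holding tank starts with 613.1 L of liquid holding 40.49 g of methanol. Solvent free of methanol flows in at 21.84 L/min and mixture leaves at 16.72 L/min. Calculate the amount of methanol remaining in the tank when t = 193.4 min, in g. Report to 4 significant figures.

1.754 g

Total volume: dV/dt = Q_in − Q_out = 5.12000 L/min, so V(t) = 613.1 + 5.12000 t and V(193.4) = 1603.31 L.
Species balance (pure solvent in): dm/dt = −Q_out · m/V(t).
dm/m = −Q_out dt/(V₀ + 5.12000 t); integrating gives ln(m/m₀) = −(Q_out/(Q_in−Q_out)) ln(V/V₀).
m = m₀ (V₀/V)^(Q_out/(Q_in−Q_out)) = 40.49 × (613.1/1603.31)^(3.26562) = 1.75387 g.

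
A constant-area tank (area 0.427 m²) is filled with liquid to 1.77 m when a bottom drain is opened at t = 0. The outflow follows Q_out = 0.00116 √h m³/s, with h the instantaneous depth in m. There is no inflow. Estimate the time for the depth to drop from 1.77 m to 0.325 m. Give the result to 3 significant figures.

Mass balance (ρ constant): A dh/dt = −0.00116 √h.
Separate and integrate: 2(√h − √h₀) = −(0.00116/A) t.
t = 2A(√h₀ − √h)/0.00116 = 2·0.427·(√1.77 − √0.325)/0.00116
  = 0.85400 × (1.3304 − 0.57009) / 0.00116 = 559.76 s.

560 s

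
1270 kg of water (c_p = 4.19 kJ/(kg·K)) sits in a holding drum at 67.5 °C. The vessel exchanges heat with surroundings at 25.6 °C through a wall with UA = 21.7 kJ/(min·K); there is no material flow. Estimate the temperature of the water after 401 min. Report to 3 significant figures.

33.8 °C

M c_p dT/dt = −UA(T − T_amb).
dT/dt = (T_ss − T)/τ with T_ss = T_amb = 25.600 °C, τ = M c_p/UA = 1270·4.19/21.7 = 245.22 min.
This is linear first-order; T(t) = T_ss + (T₀ − T_ss) e^(−t/τ).
T(401) = 25.600 + (41.900)·0.19490 = 33.766 °C.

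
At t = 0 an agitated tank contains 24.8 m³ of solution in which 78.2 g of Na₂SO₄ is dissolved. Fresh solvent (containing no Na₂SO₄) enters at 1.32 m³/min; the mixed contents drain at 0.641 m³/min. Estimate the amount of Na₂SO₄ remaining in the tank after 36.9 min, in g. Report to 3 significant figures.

40.5 g

Total volume: dV/dt = Q_in − Q_out = 0.67900 m³/min, so V(t) = 24.8 + 0.67900 t and V(36.9) = 49.855 m³.
Species balance (pure solvent in): dm/dt = −Q_out · m/V(t).
Separate: dm/m = −Q_out dt/V(t) ⇒ ln(m/m₀) = −(Q_out/(Q_in−Q_out)) ln(V/V₀).
m = m₀ (V₀/V)^(Q_out/(Q_in−Q_out)) = 78.2 × (24.8/49.855)^(0.94404) = 40.450 g.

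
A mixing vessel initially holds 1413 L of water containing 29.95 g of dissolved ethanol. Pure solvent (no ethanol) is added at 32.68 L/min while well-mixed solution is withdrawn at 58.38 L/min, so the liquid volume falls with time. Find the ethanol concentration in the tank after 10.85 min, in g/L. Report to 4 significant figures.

0.01603 g/L

Let m(t) be the amount of ethanol. Volume: V(t) = V₀ + (Q_in − Q_out) t = 1413 − 25.7000 t; V(10.85) = 1134.15 L.
Species balance (pure solvent in): dm/dt = −Q_out · m/V(t).
Separate: dm/m = −Q_out dt/V(t) ⇒ ln(m/m₀) = −(Q_out/(Q_in−Q_out)) ln(V/V₀).
m = m₀ (V₀/V)^(Q_out/(Q_in−Q_out)) = 29.95 × (1413/1134.15)^(-2.27160) = 18.1773 g.
C = m/V = 18.1773/1134.15 = 0.0160271 g/L.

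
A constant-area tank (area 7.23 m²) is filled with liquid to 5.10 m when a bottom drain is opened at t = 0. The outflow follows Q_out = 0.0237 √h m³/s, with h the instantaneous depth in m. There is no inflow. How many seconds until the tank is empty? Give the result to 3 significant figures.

1380 s

A dh/dt = −Q_out = −0.0237 √h.
This is separable: 2 d(√h)/dt = −0.0237/A, so √h = √h₀ − (0.0237/(2A)) t.
Set h = 0: 2√h₀ = (0.0237/A) t_empty ⇒ t_empty = 2A√h₀/0.0237.
t_empty = 2·7.23·√5.10/0.0237 = 14.460·2.2583/0.0237 = 1377.9 s.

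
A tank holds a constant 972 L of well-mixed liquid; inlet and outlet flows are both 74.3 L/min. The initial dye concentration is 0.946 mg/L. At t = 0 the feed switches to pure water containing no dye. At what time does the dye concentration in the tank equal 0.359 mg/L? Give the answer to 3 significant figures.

Transient balance on the dissolved component: V dC/dt = Q(C_in − C), so τ = V/Q = 13.082 min.
C(t) = C_in + (C₀ − C_in) e^(−t/τ). Set C = 0.359 and solve for t:
e^(−t/τ) = (C − C_in)/(C₀ − C_in) = (0.359 − 0)/(0.946 − 0) = 0.37949
t = −τ ln(…) = 13.082 × 0.96892 = 12.676 min.

12.7 min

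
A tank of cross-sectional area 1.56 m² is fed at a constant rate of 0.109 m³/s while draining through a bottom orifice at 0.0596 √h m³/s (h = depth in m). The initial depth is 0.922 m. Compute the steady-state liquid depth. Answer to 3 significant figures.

Accumulation of liquid (constant cross-section A): A dh/dt = Q_in − 0.0596 √h. At steady state dh/dt = 0:
Q_in = 0.0596 √h_ss ⇒ √h_ss = 0.109/0.0596 = 1.8289.
h_ss = 1.8289² = 3.3447 m. (Since h₀ = 0.922 m < h_ss, the level will rise toward this value.)

3.34 m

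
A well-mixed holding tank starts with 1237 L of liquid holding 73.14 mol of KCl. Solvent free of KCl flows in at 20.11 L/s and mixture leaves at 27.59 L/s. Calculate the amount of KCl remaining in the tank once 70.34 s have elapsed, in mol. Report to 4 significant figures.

9.479 mol

Total volume: dV/dt = Q_in − Q_out = -7.48000 L/s, so V(t) = 1237 − 7.48000 t and V(70.34) = 710.857 L.
No KCl enters, so dm/dt = −Q_out · (m/V).
dm/m = −Q_out dt/(V₀ − 7.48000 t); integrating gives ln(m/m₀) = −(Q_out/(Q_in−Q_out)) ln(V/V₀).
m = m₀ (V₀/V)^(Q_out/(Q_in−Q_out)) = 73.14 × (1237/710.857)^(-3.68850) = 9.47866 mol.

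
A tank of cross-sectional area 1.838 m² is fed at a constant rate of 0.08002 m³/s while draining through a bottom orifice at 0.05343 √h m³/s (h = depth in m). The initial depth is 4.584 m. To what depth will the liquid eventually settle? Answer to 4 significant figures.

2.243 m

Volume balance on the tank: A dh/dt = Q_in − 0.05343 √h. At steady state dh/dt = 0:
Q_in = 0.05343 √h_ss ⇒ √h_ss = 0.08002/0.05343 = 1.49766.
h_ss = 1.49766² = 2.24299 m. (Since h₀ = 4.584 m > h_ss, the level will fall toward this value.)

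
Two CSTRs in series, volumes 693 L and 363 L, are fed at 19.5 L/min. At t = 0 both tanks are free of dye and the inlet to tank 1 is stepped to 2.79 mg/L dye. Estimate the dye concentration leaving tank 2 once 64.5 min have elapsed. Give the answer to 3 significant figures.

Each tank obeys Vᵢ dCᵢ/dt = Q(Cᵢ₋₁ − Cᵢ), so τᵢ = Vᵢ/Q.
τ₁ = 693/19.5 = 35.538 min; τ₂ = 363/19.5 = 18.615 min.
Solving the cascade with C₁(0)=C₂(0)=0 gives C₂(t) = C_in[1 − (τ₁ e^(−t/τ₁) − τ₂ e^(−t/τ₂))/(τ₁ − τ₂)].
At t = 64.5: e^(−t/τ₁) = 0.16285, e^(−t/τ₂) = 0.031277.
C₂ = 2.79·[1 − (35.538·0.16285 − 18.615·0.031277)/(16.923)] = 2.79·0.69242 = 1.9319 mg/L.

1.93 mg/L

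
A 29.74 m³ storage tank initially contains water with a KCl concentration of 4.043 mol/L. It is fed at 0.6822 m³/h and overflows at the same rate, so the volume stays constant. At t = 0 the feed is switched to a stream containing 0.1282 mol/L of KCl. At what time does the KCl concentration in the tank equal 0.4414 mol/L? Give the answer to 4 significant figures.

110.1 h

Species balance on the tank: V dC/dt = Q(C_in − C), so τ = V/Q = 43.5943 h.
C(t) = C_in + (C₀ − C_in) e^(−t/τ). Set C = 0.4414 and solve for t:
e^(−t/τ) = (C − C_in)/(C₀ − C_in) = (0.4414 − 0.1282)/(4.043 − 0.1282) = 0.0800041
t = −τ ln(…) = 43.5943 × 2.52568 = 110.105 h.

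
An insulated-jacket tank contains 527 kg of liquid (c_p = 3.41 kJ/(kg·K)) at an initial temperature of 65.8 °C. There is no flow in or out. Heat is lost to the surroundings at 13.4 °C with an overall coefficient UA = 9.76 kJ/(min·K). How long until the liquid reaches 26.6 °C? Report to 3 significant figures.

254 min

Unsteady energy balance on the tank contents: M c_p dT/dt = −UA(T − T_amb).
τ = M c_p/UA = 184.13 min; T_ss = T_amb = 13.400 °C.
T(t) = T_ss + (T₀ − T_ss)e^(−t/τ); set T = 26.6:
t = −τ ln[(T − T_ss)/(T₀ − T_ss)] = −184.13 · ln(0.25191) = 253.85 min.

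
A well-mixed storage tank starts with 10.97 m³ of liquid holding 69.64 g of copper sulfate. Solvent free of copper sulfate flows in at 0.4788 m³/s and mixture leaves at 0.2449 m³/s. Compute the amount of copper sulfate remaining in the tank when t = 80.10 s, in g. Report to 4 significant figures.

24.54 g

Total volume: dV/dt = Q_in − Q_out = 0.233900 m³/s, so V(t) = 10.97 + 0.233900 t and V(80.10) = 29.7054 m³.
No copper sulfate enters, so dm/dt = −Q_out · (m/V).
Separate: dm/m = −Q_out dt/V(t) ⇒ ln(m/m₀) = −(Q_out/(Q_in−Q_out)) ln(V/V₀).
m = m₀ (V₀/V)^(Q_out/(Q_in−Q_out)) = 69.64 × (10.97/29.7054)^(1.04703) = 24.5405 g.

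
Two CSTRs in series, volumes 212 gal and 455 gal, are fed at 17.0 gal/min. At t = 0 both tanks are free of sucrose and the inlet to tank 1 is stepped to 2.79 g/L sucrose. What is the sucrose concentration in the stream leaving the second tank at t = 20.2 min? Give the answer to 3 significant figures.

Each tank obeys Vᵢ dCᵢ/dt = Q(Cᵢ₋₁ − Cᵢ), so τᵢ = Vᵢ/Q.
τ₁ = 212/17.0 = 12.471 min; τ₂ = 455/17.0 = 26.765 min.
Tank 1: C₁ = C_in(1 − e^(−t/τ₁)). Tank 2 (τ₁ ≠ τ₂): C₂ = C_in[1 − (τ₁ e^(−t/τ₁) − τ₂ e^(−t/τ₂))/(τ₁ − τ₂)].
At t = 20.2: e^(−t/τ₁) = 0.19794, e^(−t/τ₂) = 0.47014.
C₂ = 2.79·[1 − (12.471·0.19794 − 26.765·0.47014)/(-14.294)] = 2.79·0.29238 = 0.81575 g/L.

0.816 g/L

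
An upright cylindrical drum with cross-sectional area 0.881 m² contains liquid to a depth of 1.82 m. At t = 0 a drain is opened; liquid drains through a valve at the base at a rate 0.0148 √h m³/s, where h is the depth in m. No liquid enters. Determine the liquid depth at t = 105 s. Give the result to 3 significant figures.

With no inflow, A dh/dt = −0.0148 √h.
∫ h^(−1/2) dh = −(0.0148/A) ∫ dt, giving 2√h = 2√h₀ − (0.0148/A) t.
√h = √1.82 − 0.0148·105/(2·0.881) = 1.3491 − 0.88195 = 0.46712.
h = 0.46712² = 0.21820 m.

0.218 m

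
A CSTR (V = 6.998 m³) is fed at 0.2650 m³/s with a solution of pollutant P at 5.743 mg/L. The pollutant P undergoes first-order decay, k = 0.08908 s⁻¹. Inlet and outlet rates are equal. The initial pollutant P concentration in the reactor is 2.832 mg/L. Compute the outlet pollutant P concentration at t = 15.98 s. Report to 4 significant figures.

1.860 mg/L

V dC/dt = Q(C_in − C) − k V C.
dC/dt = (Q/V) C_in − (Q/V + k) C; effective rate a = Q/V + k = 0.0378680 + 0.08908 = 0.126948 s⁻¹.
C_ss = Q C_in/(Q + kV) = 1.71311 mg/L; C(t) = C_ss + (C₀ − C_ss) e^(−a t).
C(15.98) = 1.71311 + (1.11889)·e^(−0.126948·15.98) = 1.71311 + (1.11889)·0.131516 = 1.86026 mg/L.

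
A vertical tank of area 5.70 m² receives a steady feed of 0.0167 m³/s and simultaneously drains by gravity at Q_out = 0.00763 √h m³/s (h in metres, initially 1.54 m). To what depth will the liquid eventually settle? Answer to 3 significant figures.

4.79 m

Level balance: A dh/dt = 0.0167 − 0.00763 √h. Setting dh/dt = 0:
Q_in = 0.00763 √h_ss ⇒ √h_ss = 0.0167/0.00763 = 2.1887.
h_ss = 2.1887² = 4.7905 m. (Since h₀ = 1.54 m < h_ss, the level will rise toward this value.)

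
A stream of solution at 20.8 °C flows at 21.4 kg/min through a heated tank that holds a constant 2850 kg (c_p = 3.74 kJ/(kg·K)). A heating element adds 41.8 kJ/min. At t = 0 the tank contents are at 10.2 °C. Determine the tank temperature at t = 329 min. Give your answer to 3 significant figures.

20.4 °C

M c_p dT/dt = ṁ c_p (T_in − T) + Q̇.
Rearrange: dT/dt = (T_ss − T)/τ with τ = M/ṁ = 133.18 min and T_ss = T_in + Q̇/(ṁ c_p) = 21.322 °C.
T approaches T_ss exponentially: T(t) = T_ss + (T₀ − T_ss) e^(−t/τ).
T(329) = 21.322 + (-11.122)·e^(−329/133.18) = 21.322 + (-11.122)·0.084552 = 20.382 °C.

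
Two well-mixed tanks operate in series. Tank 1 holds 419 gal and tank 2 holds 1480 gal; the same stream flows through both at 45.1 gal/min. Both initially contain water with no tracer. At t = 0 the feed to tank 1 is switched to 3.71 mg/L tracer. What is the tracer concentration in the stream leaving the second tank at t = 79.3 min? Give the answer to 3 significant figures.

3.25 mg/L

Each tank obeys Vᵢ dCᵢ/dt = Q(Cᵢ₋₁ − Cᵢ), so τᵢ = Vᵢ/Q.
τ₁ = 419/45.1 = 9.2905 min; τ₂ = 1480/45.1 = 32.816 min.
Tank 1: C₁ = C_in(1 − e^(−t/τ₁)). Tank 2 (τ₁ ≠ τ₂): C₂ = C_in[1 − (τ₁ e^(−t/τ₁) − τ₂ e^(−t/τ₂))/(τ₁ − τ₂)].
At t = 79.3: e^(−t/τ₁) = 0.00019635, e^(−t/τ₂) = 0.089233.
C₂ = 3.71·[1 − (9.2905·0.00019635 − 32.816·0.089233)/(-23.525)] = 3.71·0.87561 = 3.2485 mg/L.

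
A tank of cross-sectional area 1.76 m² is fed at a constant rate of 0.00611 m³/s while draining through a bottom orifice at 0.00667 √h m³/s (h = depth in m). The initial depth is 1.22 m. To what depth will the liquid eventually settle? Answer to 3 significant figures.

Level balance: A dh/dt = 0.00611 − 0.00667 √h. Setting dh/dt = 0:
Q_in = 0.00667 √h_ss ⇒ √h_ss = 0.00611/0.00667 = 0.91604.
h_ss = 0.91604² = 0.83913 m. (Since h₀ = 1.22 m > h_ss, the level will fall toward this value.)

0.839 m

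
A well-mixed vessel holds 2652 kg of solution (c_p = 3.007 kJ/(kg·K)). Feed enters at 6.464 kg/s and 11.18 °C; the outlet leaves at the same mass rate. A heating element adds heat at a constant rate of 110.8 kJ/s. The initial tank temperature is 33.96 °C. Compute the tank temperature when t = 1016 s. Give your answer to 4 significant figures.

18.32 °C

Unsteady energy balance on the tank contents: M c_p dT/dt = ṁ c_p (T_in − T) + 110.8.
Rearrange: dT/dt = (T_ss − T)/τ with τ = M/ṁ = 410.272 s and T_ss = T_in + Q̇/(ṁ c_p) = 16.8804 °C.
Integrating: T(t) = T_ss + (T₀ − T_ss) e^(−t/τ).
T(1016) = 16.8804 + (17.0796)·e^(−1016/410.272) = 16.8804 + (17.0796)·0.0840449 = 18.3158 °C.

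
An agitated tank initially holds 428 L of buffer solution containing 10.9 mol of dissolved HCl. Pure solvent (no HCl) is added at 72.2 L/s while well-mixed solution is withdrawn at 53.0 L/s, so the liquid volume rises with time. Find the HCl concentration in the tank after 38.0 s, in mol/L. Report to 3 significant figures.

0.000604 mol/L

Total volume: dV/dt = Q_in − Q_out = 19.200 L/s, so V(t) = 428 + 19.200 t and V(38.0) = 1157.6 L.
Species balance (pure solvent in): dm/dt = −Q_out · m/V(t).
Separate: dm/m = −Q_out dt/V(t) ⇒ ln(m/m₀) = −(Q_out/(Q_in−Q_out)) ln(V/V₀).
m = m₀ (V₀/V)^(Q_out/(Q_in−Q_out)) = 10.9 × (428/1157.6)^(2.7604) = 0.69921 mol.
C = m/V = 0.69921/1157.6 = 0.00060402 mol/L.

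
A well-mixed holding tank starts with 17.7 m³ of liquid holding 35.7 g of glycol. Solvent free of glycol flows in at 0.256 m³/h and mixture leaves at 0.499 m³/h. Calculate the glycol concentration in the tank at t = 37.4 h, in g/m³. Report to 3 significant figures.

Total volume: dV/dt = Q_in − Q_out = -0.24300 m³/h, so V(t) = 17.7 − 0.24300 t and V(37.4) = 8.6118 m³.
Solute balance: dm/dt = 0 − Q_out C = −Q_out m/V(t).
dm/m = −Q_out dt/(V₀ − 0.24300 t); integrating gives ln(m/m₀) = −(Q_out/(Q_in−Q_out)) ln(V/V₀).
m = m₀ (V₀/V)^(Q_out/(Q_in−Q_out)) = 35.7 × (17.7/8.6118)^(-2.0535) = 8.1315 g.
C = m/V = 8.1315/8.6118 = 0.94423 g/m³.

0.944 g/m³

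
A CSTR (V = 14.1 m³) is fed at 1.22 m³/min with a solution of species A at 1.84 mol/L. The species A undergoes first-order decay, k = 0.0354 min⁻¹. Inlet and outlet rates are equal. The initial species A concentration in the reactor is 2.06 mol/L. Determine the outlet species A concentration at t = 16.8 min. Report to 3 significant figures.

Species balance: V dC/dt = Q C_in − Q C − k V C.
dC/dt = (Q/V) C_in − (Q/V + k) C; effective rate a = Q/V + k = 0.086525 + 0.0354 = 0.12192 min⁻¹.
C_ss = Q C_in/(Q + kV) = 1.3058 mol/L; C(t) = C_ss + (C₀ − C_ss) e^(−a t).
C(16.8) = 1.3058 + (0.75423)·e^(−0.12192·16.8) = 1.3058 + (0.75423)·0.12895 = 1.4030 mol/L.

1.40 mol/L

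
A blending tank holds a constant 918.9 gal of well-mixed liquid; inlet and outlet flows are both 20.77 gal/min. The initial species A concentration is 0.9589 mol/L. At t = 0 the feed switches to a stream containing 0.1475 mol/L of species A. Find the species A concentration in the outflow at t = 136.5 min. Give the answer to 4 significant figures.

0.1846 mol/L

Mass balance on the solute (V constant): V dC/dt = Q(C_in − C).
Rewrite as dC/dt + C/τ = C_in/τ, τ = V/Q = 44.2417 min.
Solution: C(t) = C_in + (C₀ − C_in) e^(−t/τ).
C(136.5) = 0.1475 + (0.9589 − 0.1475)·e^(−136.5/44.2417) = 0.1475 + (0.811400)·0.0457152 = 0.184593 mol/L.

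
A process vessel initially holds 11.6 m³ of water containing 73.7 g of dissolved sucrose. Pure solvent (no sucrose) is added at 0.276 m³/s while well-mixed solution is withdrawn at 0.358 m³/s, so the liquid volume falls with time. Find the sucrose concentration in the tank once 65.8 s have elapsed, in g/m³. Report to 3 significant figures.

Total volume: dV/dt = Q_in − Q_out = -0.082000 m³/s, so V(t) = 11.6 − 0.082000 t and V(65.8) = 6.2044 m³.
No sucrose enters, so dm/dt = −Q_out · (m/V).
dm/m = −Q_out dt/(V₀ − 0.082000 t); integrating gives ln(m/m₀) = −(Q_out/(Q_in−Q_out)) ln(V/V₀).
m = m₀ (V₀/V)^(Q_out/(Q_in−Q_out)) = 73.7 × (11.6/6.2044)^(-4.3659) = 4.7975 g.
C = m/V = 4.7975/6.2044 = 0.77323 g/m³.

0.773 g/m³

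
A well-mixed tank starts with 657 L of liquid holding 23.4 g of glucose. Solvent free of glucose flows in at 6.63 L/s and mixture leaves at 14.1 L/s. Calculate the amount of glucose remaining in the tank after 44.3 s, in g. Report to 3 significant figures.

Total volume: dV/dt = Q_in − Q_out = -7.4700 L/s, so V(t) = 657 − 7.4700 t and V(44.3) = 326.08 L.
Species balance (pure solvent in): dm/dt = −Q_out · m/V(t).
dm/m = −Q_out dt/(V₀ − 7.4700 t); integrating gives ln(m/m₀) = −(Q_out/(Q_in−Q_out)) ln(V/V₀).
m = m₀ (V₀/V)^(Q_out/(Q_in−Q_out)) = 23.4 × (657/326.08)^(-1.8876) = 6.2365 g.

6.24 g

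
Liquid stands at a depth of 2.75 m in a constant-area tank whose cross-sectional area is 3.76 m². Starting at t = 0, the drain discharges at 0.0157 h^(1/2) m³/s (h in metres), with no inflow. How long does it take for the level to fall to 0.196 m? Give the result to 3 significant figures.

582 s

A dh/dt = −Q_out = −0.0157 √h.
∫ h^(−1/2) dh = −(0.0157/A) ∫ dt, giving 2√h = 2√h₀ − (0.0157/A) t.
t = 2A(√h₀ − √h)/0.0157 = 2·3.76·(√2.75 − √0.196)/0.0157
  = 7.5200 × (1.6583 − 0.44272) / 0.0157 = 582.25 s.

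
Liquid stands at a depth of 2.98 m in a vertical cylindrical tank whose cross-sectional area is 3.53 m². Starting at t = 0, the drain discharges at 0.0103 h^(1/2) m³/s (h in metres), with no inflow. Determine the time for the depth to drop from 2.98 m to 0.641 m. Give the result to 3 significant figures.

634 s

With no inflow, A dh/dt = −0.0103 √h.
This is separable: 2 d(√h)/dt = −0.0103/A, so √h = √h₀ − (0.0103/(2A)) t.
t = 2A(√h₀ − √h)/0.0103 = 2·3.53·(√2.98 − √0.641)/0.0103
  = 7.0600 × (1.7263 − 0.80062) / 0.0103 = 634.47 s.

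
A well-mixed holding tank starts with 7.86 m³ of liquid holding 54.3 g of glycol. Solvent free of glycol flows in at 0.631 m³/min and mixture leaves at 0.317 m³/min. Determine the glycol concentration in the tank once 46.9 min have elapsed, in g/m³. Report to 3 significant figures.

0.828 g/m³

Total volume: dV/dt = Q_in − Q_out = 0.31400 m³/min, so V(t) = 7.86 + 0.31400 t and V(46.9) = 22.587 m³.
No glycol enters, so dm/dt = −Q_out · (m/V).
dm/m = −Q_out dt/(V₀ + 0.31400 t); integrating gives ln(m/m₀) = −(Q_out/(Q_in−Q_out)) ln(V/V₀).
m = m₀ (V₀/V)^(Q_out/(Q_in−Q_out)) = 54.3 × (7.86/22.587)^(1.0096) = 18.706 g.
C = m/V = 18.706/22.587 = 0.82821 g/m³.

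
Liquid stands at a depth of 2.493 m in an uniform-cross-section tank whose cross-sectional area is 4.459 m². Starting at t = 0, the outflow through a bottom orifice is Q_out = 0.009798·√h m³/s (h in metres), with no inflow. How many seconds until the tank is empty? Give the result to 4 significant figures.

Accumulation of liquid (constant cross-section A): A dh/dt = −0.009798 √h.
∫ h^(−1/2) dh = −(0.009798/A) ∫ dt, giving 2√h = 2√h₀ − (0.009798/A) t.
Tank is empty when √h = 0: t_empty = 2A√h₀/0.009798.
t_empty = 2·4.459·√2.493/0.009798 = 8.91800·1.57892/0.009798 = 1437.11 s.

1437 s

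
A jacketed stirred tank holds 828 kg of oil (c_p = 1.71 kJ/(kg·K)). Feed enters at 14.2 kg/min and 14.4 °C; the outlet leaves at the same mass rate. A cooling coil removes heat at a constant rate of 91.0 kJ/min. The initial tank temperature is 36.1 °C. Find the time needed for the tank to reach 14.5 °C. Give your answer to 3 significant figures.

110 min

Energy balance: M c_p dT/dt = ṁ c_p (T_in − T) − 91.0.
τ = M/ṁ = 58.310 min; T_ss = T_in − Q̇/(ṁ c_p) = 10.652 °C.
T(t) = T_ss + (T₀ − T_ss) e^(−t/τ). Set T = 14.5:
e^(−t/τ) = (14.5 − 10.652)/(36.1 − 10.652) = 0.15120
t = −58.310 · ln(0.15120) = 110.16 min.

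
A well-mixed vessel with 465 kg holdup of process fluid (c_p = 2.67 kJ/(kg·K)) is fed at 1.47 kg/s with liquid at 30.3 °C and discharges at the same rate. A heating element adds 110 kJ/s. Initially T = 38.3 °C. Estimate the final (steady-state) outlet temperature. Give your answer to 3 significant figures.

M c_p dT/dt = ṁ c_p (T_in − T) + Q̇.
At steady state dT/dt = 0 ⇒ T_ss = T_in + Q̇/(ṁ c_p) = 30.3 + 110/(1.47·2.67) = 58.326 °C.

58.3 °C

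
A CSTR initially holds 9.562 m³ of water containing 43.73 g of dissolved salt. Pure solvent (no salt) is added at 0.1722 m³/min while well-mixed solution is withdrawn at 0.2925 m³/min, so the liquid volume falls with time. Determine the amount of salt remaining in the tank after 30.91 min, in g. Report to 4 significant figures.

13.21 g

Total volume: dV/dt = Q_in − Q_out = -0.120300 m³/min, so V(t) = 9.562 − 0.120300 t and V(30.91) = 5.84353 m³.
Species balance (pure solvent in): dm/dt = −Q_out · m/V(t).
Separate: dm/m = −Q_out dt/V(t) ⇒ ln(m/m₀) = −(Q_out/(Q_in−Q_out)) ln(V/V₀).
m = m₀ (V₀/V)^(Q_out/(Q_in−Q_out)) = 43.73 × (9.562/5.84353)^(-2.43142) = 13.2057 g.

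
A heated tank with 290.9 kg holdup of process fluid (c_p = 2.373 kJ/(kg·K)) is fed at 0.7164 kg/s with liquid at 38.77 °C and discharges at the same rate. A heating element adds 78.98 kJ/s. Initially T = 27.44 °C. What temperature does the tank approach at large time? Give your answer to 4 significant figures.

Heat balance on the well-mixed liquid: M c_p dT/dt = ṁ c_p (T_in − T) + 78.98.
At steady state dT/dt = 0 ⇒ T_ss = T_in + Q̇/(ṁ c_p) = 38.77 + 78.98/(0.7164·2.373) = 85.2284 °C.

85.23 °C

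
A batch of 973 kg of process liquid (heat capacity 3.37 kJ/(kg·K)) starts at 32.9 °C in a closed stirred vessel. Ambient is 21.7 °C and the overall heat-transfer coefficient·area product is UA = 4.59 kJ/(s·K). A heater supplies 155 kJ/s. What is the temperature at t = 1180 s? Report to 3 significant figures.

51.1 °C

Lumped-capacitance energy balance: M c_p dT/dt = UA(T_amb − T) + Q̇.
dT/dt = (T_ss − T)/τ with T_ss = T_amb + Q̇/UA = 21.7 + 155/4.59 = 55.469 °C, τ = M c_p/UA = 973·3.37/4.59 = 714.38 s.
T approaches T_ss exponentially: T(t) = T_ss + (T₀ − T_ss) e^(−t/τ).
T(1180) = 55.469 + (-22.569)·0.19171 = 51.142 °C.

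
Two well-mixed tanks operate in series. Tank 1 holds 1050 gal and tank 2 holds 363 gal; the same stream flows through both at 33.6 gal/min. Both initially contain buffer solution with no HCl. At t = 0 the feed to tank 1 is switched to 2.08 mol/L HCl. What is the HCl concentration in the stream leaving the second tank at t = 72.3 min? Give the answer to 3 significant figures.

1.77 mol/L

Time constants: τᵢ = Vᵢ/Q for each well-mixed tank.
τ₁ = 1050/33.6 = 31.250 min; τ₂ = 363/33.6 = 10.804 min.
Solving the cascade with C₁(0)=C₂(0)=0 gives C₂(t) = C_in[1 − (τ₁ e^(−t/τ₁) − τ₂ e^(−t/τ₂))/(τ₁ − τ₂)].
At t = 72.3: e^(−t/τ₁) = 0.098905, e^(−t/τ₂) = 0.0012405.
C₂ = 2.08·[1 − (31.250·0.098905 − 10.804·0.0012405)/(20.446)] = 2.08·0.84949 = 1.7669 mol/L.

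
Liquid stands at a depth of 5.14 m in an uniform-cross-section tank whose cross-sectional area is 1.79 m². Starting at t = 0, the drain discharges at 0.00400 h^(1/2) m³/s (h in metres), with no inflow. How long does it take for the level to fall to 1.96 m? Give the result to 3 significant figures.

Accumulation of liquid (constant cross-section A): A dh/dt = −0.00400 √h.
Separate and integrate: 2(√h − √h₀) = −(0.00400/A) t.
t = 2A(√h₀ − √h)/0.00400 = 2·1.79·(√5.14 − √1.96)/0.00400
  = 3.5800 × (2.2672 − 1.4000) / 0.00400 = 776.11 s.

776 s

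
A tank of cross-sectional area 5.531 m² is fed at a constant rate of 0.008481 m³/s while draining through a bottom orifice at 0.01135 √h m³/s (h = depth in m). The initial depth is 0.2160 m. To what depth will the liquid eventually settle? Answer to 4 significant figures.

0.5583 m

Level balance: A dh/dt = 0.008481 − 0.01135 √h. Setting dh/dt = 0:
Q_in = 0.01135 √h_ss ⇒ √h_ss = 0.008481/0.01135 = 0.747225.
h_ss = 0.747225² = 0.558345 m. (Since h₀ = 0.2160 m < h_ss, the level will rise toward this value.)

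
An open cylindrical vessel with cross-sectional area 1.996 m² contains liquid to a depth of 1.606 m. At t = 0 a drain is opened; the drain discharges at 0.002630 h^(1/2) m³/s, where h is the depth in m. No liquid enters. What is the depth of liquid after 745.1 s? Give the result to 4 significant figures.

A dh/dt = −Q_out = −0.002630 √h.
Separate and integrate: 2(√h − √h₀) = −(0.002630/A) t.
√h = √1.606 − 0.002630·745.1/(2·1.996) = 1.26728 − 0.490885 = 0.776396.
h = 0.776396² = 0.602790 m.

0.6028 m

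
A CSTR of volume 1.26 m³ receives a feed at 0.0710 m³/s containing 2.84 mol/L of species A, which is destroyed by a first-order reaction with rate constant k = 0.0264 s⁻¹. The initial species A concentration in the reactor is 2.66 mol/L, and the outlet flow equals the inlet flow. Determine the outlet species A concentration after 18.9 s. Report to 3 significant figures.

2.09 mol/L

Species balance: V dC/dt = Q C_in − Q C − k V C.
This is linear with rate a = Q/V + k = 0.082749 s⁻¹.
C_ss = Q C_in/(Q + kV) = 1.9339 mol/L; C(t) = C_ss + (C₀ − C_ss) e^(−a t).
C(18.9) = 1.9339 + (0.72606)·e^(−0.082749·18.9) = 1.9339 + (0.72606)·0.20931 = 2.0859 mol/L.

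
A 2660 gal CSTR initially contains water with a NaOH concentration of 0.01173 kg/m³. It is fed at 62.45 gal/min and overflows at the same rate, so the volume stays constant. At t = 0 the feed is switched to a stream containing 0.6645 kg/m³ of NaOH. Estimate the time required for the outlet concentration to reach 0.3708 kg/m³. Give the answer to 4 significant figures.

34.02 min

Species balance: V dC/dt = Q(C_in − C) ⇒ τ = V/Q = 42.5941 min.
C(t) = C_in + (C₀ − C_in) e^(−t/τ). Set C = 0.3708 and solve for t:
e^(−t/τ) = (C − C_in)/(C₀ − C_in) = (0.3708 − 0.6645)/(0.01173 − 0.6645) = 0.449929
t = −τ ln(…) = 42.5941 × 0.798666 = 34.0184 min.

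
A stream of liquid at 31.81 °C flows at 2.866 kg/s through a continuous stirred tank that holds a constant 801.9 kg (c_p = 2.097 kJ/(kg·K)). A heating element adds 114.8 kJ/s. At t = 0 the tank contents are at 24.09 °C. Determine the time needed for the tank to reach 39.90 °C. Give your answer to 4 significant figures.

M c_p dT/dt = ṁ c_p (T_in − T) + Q̇.
τ = M/ṁ = 279.798 s; T_ss = T_in + Q̇/(ṁ c_p) = 50.9115 °C.
T(t) = T_ss + (T₀ − T_ss) e^(−t/τ). Set T = 39.90:
e^(−t/τ) = (39.90 − 50.9115)/(24.09 − 50.9115) = 0.410547
t = −279.798 · ln(0.410547) = 249.094 s.

249.1 s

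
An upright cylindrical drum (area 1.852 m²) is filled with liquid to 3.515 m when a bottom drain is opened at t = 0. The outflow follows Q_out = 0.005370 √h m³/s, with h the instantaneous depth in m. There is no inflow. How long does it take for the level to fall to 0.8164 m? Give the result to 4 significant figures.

A dh/dt = −Q_out = −0.005370 √h.
This is separable: 2 d(√h)/dt = −0.005370/A, so √h = √h₀ − (0.005370/(2A)) t.
t = 2A(√h₀ − √h)/0.005370 = 2·1.852·(√3.515 − √0.8164)/0.005370
  = 3.70400 × (1.87483 − 0.903549) / 0.005370 = 669.951 s.

670.0 s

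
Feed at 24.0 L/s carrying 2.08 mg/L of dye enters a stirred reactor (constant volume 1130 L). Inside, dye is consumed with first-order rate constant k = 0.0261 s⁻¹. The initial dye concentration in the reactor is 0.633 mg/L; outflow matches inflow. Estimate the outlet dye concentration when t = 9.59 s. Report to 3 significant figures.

0.743 mg/L

Species balance: V dC/dt = Q C_in − Q C − k V C.
This is linear with rate a = Q/V + k = 0.047339 s⁻¹.
C_ss = Q C_in/(Q + kV) = 0.93321 mg/L; C(t) = C_ss + (C₀ − C_ss) e^(−a t).
C(9.59) = 0.93321 + (-0.30021)·e^(−0.047339·9.59) = 0.93321 + (-0.30021)·0.63510 = 0.74255 mg/L.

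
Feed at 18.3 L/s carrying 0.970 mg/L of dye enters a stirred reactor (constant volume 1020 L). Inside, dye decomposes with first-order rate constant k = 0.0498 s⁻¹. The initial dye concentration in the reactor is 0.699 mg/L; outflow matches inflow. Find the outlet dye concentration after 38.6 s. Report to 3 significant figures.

0.289 mg/L

Accumulation = in − out − consumed: V dC/dt = Q C_in − Q C − k V C.
dC/dt = (Q/V) C_in − (Q/V + k) C; effective rate a = Q/V + k = 0.017941 + 0.0498 = 0.067741 s⁻¹.
C_ss = Q C_in/(Q + kV) = 0.25690 mg/L; C(t) = C_ss + (C₀ − C_ss) e^(−a t).
C(38.6) = 0.25690 + (0.44210)·e^(−0.067741·38.6) = 0.25690 + (0.44210)·0.073182 = 0.28926 mg/L.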